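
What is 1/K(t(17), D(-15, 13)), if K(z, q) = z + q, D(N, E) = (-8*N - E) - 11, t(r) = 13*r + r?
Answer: 1/334 ≈ 0.0029940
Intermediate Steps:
t(r) = 14*r
D(N, E) = -11 - E - 8*N (D(N, E) = (-E - 8*N) - 11 = -11 - E - 8*N)
K(z, q) = q + z
1/K(t(17), D(-15, 13)) = 1/((-11 - 1*13 - 8*(-15)) + 14*17) = 1/((-11 - 13 + 120) + 238) = 1/(96 + 238) = 1/334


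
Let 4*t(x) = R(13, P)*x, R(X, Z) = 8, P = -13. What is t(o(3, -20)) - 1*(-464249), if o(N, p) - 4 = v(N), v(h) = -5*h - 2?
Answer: 464223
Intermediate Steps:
v(h) = -2 - 5*h
o(N, p) = 2 - 5*N (o(N, p) = 4 + (-2 - 5*N) = 2 - 5*N)
t(x) = 2*x (t(x) = (8*x)/4 = 2*x)
t(o(3, -20)) - 1*(-464249) = 2*(2 - 5*3) - 1*(-464249) = 2*(2 - 15) + 464249 = 2*(-13) + 464249 = -26 + 464249 = 464223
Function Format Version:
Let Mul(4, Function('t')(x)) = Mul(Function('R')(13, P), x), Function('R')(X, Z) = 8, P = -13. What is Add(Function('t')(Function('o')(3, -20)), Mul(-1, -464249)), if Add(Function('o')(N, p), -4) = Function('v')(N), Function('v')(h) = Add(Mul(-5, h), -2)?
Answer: 464223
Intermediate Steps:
Function('v')(h) = Add(-2, Mul(-5, h))
Function('o')(N, p) = Add(2, Mul(-5, N)) (Function('o')(N, p) = Add(4, Add(-2, Mul(-5, N))) = Add(2, Mul(-5, N)))
Function('t')(x) = Mul(2, x) (Function('t')(x) = Mul(Rational(1, 4), Mul(8, x)) = Mul(2, x))
Add(Function('t')(Function('o')(3, -20)), Mul(-1, -464249)) = Add(Mul(2, Add(2, Mul(-5, 3))), Mul(-1, -464249)) = Add(Mul(2, Add(2, -15)), 464249) = Add(Mul(2, -13), 464249) = Add(-26, 464249) = 464223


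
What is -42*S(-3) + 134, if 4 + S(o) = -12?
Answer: 806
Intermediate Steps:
S(o) = -16 (S(o) = -4 - 12 = -16)
-42*S(-3) + 134 = -42*(-16) + 134 = 672 + 134 = 806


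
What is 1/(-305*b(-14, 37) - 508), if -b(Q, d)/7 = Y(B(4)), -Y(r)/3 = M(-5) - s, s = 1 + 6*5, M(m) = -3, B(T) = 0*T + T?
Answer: 1/217262 ≈ 4.6027e-6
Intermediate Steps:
B(T) = T (B(T) = 0 + T = T)
s = 31 (s = 1 + 30 = 31)
Y(r) = 102 (Y(r) = -3*(-3 - 1*31) = -3*(-3 - 31) = -3*(-34) = 102)
b(Q, d) = -714 (b(Q, d) = -7*102 = -714)
1/(-305*b(-14, 37) - 508) = 1/(-305*(-714) - 508) = 1/(217770 - 508) = 1/217262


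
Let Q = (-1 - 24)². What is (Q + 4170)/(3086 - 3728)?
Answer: -4795/642 ≈ -7.4688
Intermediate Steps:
Q = 625 (Q = (-25)² = 625)
(Q + 4170)/(3086 - 3728) = (625 + 4170)/(3086 - 3728) = 4795/(-642) = 4795*(-1/642) = -4795/642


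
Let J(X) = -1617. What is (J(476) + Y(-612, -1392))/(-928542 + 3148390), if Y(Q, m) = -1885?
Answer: -1751/1109924 ≈ -0.0015776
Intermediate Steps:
(J(476) + Y(-612, -1392))/(-928542 + 3148390) = (-1617 - 1885)/(-928542 + 3148390) = -3502/2219848 = -3502*1/2219848 = -1751/1109924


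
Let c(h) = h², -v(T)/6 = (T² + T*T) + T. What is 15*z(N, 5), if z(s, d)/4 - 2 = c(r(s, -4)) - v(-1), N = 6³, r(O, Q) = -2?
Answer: 720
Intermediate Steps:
v(T) = -12*T² - 6*T (v(T) = -6*((T² + T*T) + T) = -6*((T² + T²) + T) = -6*(2*T² + T) = -6*(T + 2*T²) = -12*T² - 6*T)
N = 216
z(s, d) = 48 (z(s, d) = 8 + 4*((-2)² - (-6)*(-1)*(1 + 2*(-1))) = 8 + 4*(4 - (-6)*(-1)*(1 - 2)) = 8 + 4*(4 - (-6)*(-1)*(-1)) = 8 + 4*(4 - 1*(-6)) = 8 + 4*(4 + 6) = 8 + 4*10 = 8 + 40 = 48)
15*z(N, 5) = 15*48 = 720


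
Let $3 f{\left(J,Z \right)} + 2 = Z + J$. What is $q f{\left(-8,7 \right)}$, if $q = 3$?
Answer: $-3$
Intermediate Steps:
$f{\left(J,Z \right)} = - \frac{2}{3} + \frac{J}{3} + \frac{Z}{3}$ ($f{\left(J,Z \right)} = - \frac{2}{3} + \frac{Z + J}{3} = - \frac{2}{3} + \frac{J + Z}{3} = - \frac{2}{3} + \left(\frac{J}{3} + \frac{Z}{3}\right) = - \frac{2}{3} + \frac{J}{3} + \frac{Z}{3}$)
$q f{\left(-8,7 \right)} = 3 \left(- \frac{2}{3} + \frac{1}{3} \left(-8\right) + \frac{1}{3} \cdot 7\right) = 3 \left(- \frac{2}{3} - \frac{8}{3} + \frac{7}{3}\right) = 3 \left(-1\right) = -3$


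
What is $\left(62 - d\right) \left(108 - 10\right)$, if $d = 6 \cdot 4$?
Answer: $3724$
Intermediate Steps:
$d = 24$
$\left(62 - d\right) \left(108 - 10\right) = \left(62 - 24\right) \left(108 - 10\right) = \left(62 - 24\right) 98 = 38 \cdot 98 = 3724$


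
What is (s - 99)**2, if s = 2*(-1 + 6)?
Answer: 7921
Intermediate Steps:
s = 10 (s = 2*5 = 10)
(s - 99)**2 = (10 - 99)**2 = (-89)**2 = 7921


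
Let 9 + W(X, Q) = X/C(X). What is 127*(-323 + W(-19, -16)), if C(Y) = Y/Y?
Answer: -44577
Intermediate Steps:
C(Y) = 1
W(X, Q) = -9 + X (W(X, Q) = -9 + X/1 = -9 + X*1 = -9 + X)
127*(-323 + W(-19, -16)) = 127*(-323 + (-9 - 19)) = 127*(-323 - 28) = 127*(-351) = -44577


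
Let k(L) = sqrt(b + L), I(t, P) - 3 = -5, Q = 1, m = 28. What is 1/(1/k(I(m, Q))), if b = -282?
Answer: 2*I*sqrt(71) ≈ 16.852*I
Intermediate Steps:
I(t, P) = -2 (I(t, P) = 3 - 5 = -2)
k(L) = sqrt(-282 + L)
1/(1/k(I(m, Q))) = 1/(1/(sqrt(-282 - 2))) = 1/(1/(sqrt(-284))) = 1/(1/(2*I*sqrt(71))) = 1/(-I*sqrt(71)/142) = 2*I*sqrt(71)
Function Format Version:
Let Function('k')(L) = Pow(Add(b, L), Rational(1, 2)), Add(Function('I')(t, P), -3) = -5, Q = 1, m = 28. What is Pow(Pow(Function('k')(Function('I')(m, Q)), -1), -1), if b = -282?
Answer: Mul(2, I, Pow(71, Rational(1, 2))) ≈ Mul(16.852, I)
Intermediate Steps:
Function('I')(t, P) = -2 (Function('I')(t, P) = Add(3, -5) = -2)
Function('k')(L) = Pow(Add(-282, L), Rational(1, 2))
Pow(Pow(Function('k')(Function('I')(m, Q)), -1), -1) = Pow(Pow(Pow(Add(-282, -2), Rational(1, 2)), -1), -1) = Pow(Pow(Pow(-284, Rational(1, 2)), -1), -1) = Pow(Pow(Mul(2, I, Pow(71, Rational(1, 2))), -1), -1) = Pow(Mul(Rational(-1, 142), I, Pow(71, Rational(1, 2))), -1) = Mul(2, I, Pow(71, Rational(1, 2)))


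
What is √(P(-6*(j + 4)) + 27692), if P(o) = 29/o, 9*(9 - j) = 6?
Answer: √151639246/74 ≈ 166.41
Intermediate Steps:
j = 25/3 (j = 9 - ⅑*6 = 9 - ⅔ = 25/3 ≈ 8.3333)
√(P(-6*(j + 4)) + 27692) = √(29/((-6*(25/3 + 4))) + 27692) = √(29/((-6*37/3)) + 27692) = √(29/(-74) + 27692) = √(29*(-1/74) + 27692) = √(-29/74 + 27692) = √(2049179/74) = √151639246/74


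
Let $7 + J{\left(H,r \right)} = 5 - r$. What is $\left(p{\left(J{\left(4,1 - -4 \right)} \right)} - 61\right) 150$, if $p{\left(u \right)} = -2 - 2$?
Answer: $-9750$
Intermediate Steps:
$J{\left(H,r \right)} = -2 - r$ ($J{\left(H,r \right)} = -7 - \left(-5 + r\right) = -2 - r$)
$p{\left(u \right)} = -4$ ($p{\left(u \right)} = -2 - 2 = -4$)
$\left(p{\left(J{\left(4,1 - -4 \right)} \right)} - 61\right) 150 = \left(-4 - 61\right) 150 = \left(-65\right) 150 = -9750$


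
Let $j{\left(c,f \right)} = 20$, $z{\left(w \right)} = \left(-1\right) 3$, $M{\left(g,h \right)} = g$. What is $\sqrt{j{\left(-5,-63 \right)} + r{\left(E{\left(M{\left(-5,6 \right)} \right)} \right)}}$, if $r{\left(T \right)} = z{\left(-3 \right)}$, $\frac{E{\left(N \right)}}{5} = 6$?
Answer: $\sqrt{17} \approx 4.1231$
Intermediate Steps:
$z{\left(w \right)} = -3$
$E{\left(N \right)} = 30$ ($E{\left(N \right)} = 5 \cdot 6 = 30$)
$r{\left(T \right)} = -3$
$\sqrt{j{\left(-5,-63 \right)} + r{\left(E{\left(M{\left(-5,6 \right)} \right)} \right)}} = \sqrt{20 - 3} = \sqrt{17}$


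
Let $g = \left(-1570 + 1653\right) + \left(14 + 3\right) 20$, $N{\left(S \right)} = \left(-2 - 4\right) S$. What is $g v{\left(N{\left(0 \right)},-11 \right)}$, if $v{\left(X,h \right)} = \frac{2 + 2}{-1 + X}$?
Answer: $-1692$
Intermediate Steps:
$N{\left(S \right)} = - 6 S$
$v{\left(X,h \right)} = \frac{4}{-1 + X}$
$g = 423$ ($g = 83 + 17 \cdot 20 = 83 + 340 = 423$)
$g v{\left(N{\left(0 \right)},-11 \right)} = 423 \frac{4}{-1 - 0} = 423 \frac{4}{-1 + 0} = 423 \frac{4}{-1} = 423 \cdot 4 \left(-1\right) = 423 \left(-4\right) = -1692$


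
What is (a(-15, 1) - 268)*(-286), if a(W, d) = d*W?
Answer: 80938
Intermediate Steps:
a(W, d) = W*d
(a(-15, 1) - 268)*(-286) = (-15*1 - 268)*(-286) = (-15 - 268)*(-286) = -283*(-286) = 80938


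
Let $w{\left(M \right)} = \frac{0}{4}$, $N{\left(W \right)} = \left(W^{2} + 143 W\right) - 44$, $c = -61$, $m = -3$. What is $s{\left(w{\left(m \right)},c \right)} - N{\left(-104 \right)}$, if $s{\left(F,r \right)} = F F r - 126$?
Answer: $3974$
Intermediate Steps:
$N{\left(W \right)} = -44 + W^{2} + 143 W$
$w{\left(M \right)} = 0$ ($w{\left(M \right)} = 0 \cdot \frac{1}{4} = 0$)
$s{\left(F,r \right)} = -126 + r F^{2}$ ($s{\left(F,r \right)} = F^{2} r - 126 = r F^{2} - 126 = -126 + r F^{2}$)
$s{\left(w{\left(m \right)},c \right)} - N{\left(-104 \right)} = \left(-126 - 61 \cdot 0^{2}\right) - \left(-44 + \left(-104\right)^{2} + 143 \left(-104\right)\right) = \left(-126 - 0\right) - \left(-44 + 10816 - 14872\right) = \left(-126 + 0\right) - -4100 = -126 + 4100 = 3974$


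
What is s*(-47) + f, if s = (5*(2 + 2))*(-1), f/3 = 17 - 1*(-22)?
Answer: 1057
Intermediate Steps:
f = 117 (f = 3*(17 - 1*(-22)) = 3*(17 + 22) = 3*39 = 117)
s = -20 (s = (5*4)*(-1) = 20*(-1) = -20)
s*(-47) + f = -20*(-47) + 117 = 940 + 117 = 1057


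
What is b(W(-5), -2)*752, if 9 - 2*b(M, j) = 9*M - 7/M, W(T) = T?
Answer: 98888/5 ≈ 19778.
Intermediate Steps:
b(M, j) = 9/2 - 9*M/2 + 7/(2*M) (b(M, j) = 9/2 - (9*M - 7/M)/2 = 9/2 - (-7/M + 9*M)/2 = 9/2 + (-9*M/2 + 7/(2*M)) = 9/2 - 9*M/2 + 7/(2*M))
b(W(-5), -2)*752 = ((½)*(7 - 9*(-5)*(-1 - 5))/(-5))*752 = ((½)*(-⅕)*(7 - 9*(-5)*(-6)))*752 = ((½)*(-⅕)*(7 - 270))*752 = ((½)*(-⅕)*(-263))*752 = (263/10)*752 = 98888/5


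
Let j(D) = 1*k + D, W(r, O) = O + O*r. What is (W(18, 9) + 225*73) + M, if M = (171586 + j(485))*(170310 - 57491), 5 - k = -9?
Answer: 19414474211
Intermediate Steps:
k = 14 (k = 5 - 1*(-9) = 5 + 9 = 14)
j(D) = 14 + D (j(D) = 1*14 + D = 14 + D)
M = 19414457615 (M = (171586 + (14 + 485))*(170310 - 57491) = (171586 + 499)*112819 = 172085*112819 = 19414457615)
(W(18, 9) + 225*73) + M = (9*(1 + 18) + 225*73) + 19414457615 = (9*19 + 16425) + 19414457615 = (171 + 16425) + 19414457615 = 16596 + 19414457615 = 19414474211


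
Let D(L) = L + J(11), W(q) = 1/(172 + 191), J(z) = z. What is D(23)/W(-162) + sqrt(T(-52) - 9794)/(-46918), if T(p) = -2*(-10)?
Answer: 12342 - 3*I*sqrt(1086)/46918 ≈ 12342.0 - 0.0021072*I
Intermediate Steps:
T(p) = 20
W(q) = 1/363
D(L) = 11 + L (D(L) = L + 11 = 11 + L)
D(23)/W(-162) + sqrt(T(-52) - 9794)/(-46918) = (11 + 23)/(1/363) + sqrt(20 - 9794)/(-46918) = 34*363 + sqrt(-9774)*(-1/46918) = 12342 + (3*I*sqrt(1086))*(-1/46918) = 12342 - 3*I*sqrt(1086)/46918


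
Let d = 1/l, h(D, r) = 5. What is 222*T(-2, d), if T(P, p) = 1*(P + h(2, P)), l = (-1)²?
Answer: 666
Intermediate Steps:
l = 1
d = 1 (d = 1/1 = 1)
T(P, p) = 5 + P (T(P, p) = 1*(P + 5) = 1*(5 + P) = 5 + P)
222*T(-2, d) = 222*(5 - 2) = 222*3 = 666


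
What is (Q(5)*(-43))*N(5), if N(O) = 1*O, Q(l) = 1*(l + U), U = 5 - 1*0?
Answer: -2150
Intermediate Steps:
U = 5 (U = 5 + 0 = 5)
Q(l) = 5 + l (Q(l) = 1*(l + 5) = 1*(5 + l) = 5 + l)
N(O) = O
(Q(5)*(-43))*N(5) = ((5 + 5)*(-43))*5 = (10*(-43))*5 = -430*5 = -2150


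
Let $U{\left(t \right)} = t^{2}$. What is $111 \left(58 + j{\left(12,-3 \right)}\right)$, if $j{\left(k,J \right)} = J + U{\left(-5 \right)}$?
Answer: $8880$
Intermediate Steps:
$j{\left(k,J \right)} = 25 + J$ ($j{\left(k,J \right)} = J + \left(-5\right)^{2} = J + 25 = 25 + J$)
$111 \left(58 + j{\left(12,-3 \right)}\right) = 111 \left(58 + \left(25 - 3\right)\right) = 111 \left(58 + 22\right) = 111 \cdot 80 = 8880$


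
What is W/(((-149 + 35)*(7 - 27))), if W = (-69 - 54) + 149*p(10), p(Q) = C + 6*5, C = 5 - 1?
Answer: 4943/2280 ≈ 2.1680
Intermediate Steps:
C = 4
p(Q) = 34 (p(Q) = 4 + 6*5 = 4 + 30 = 34)
W = 4943 (W = (-69 - 54) + 149*34 = -123 + 5066 = 4943)
W/(((-149 + 35)*(7 - 27))) = 4943/(((-149 + 35)*(7 - 27))) = 4943/((-114*(-20))) = 4943/2280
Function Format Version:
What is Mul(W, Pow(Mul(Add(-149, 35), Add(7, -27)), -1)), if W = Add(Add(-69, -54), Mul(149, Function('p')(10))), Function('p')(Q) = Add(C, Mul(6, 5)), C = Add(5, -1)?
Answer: Rational(4943, 2280) ≈ 2.1680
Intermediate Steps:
C = 4
Function('p')(Q) = 34 (Function('p')(Q) = Add(4, Mul(6, 5)) = Add(4, 30) = 34)
W = 4943 (W = Add(Add(-69, -54), Mul(149, 34)) = Add(-123, 5066) = 4943)
Mul(W, Pow(Mul(Add(-149, 35), Add(7, -27)), -1)) = Mul(4943, Pow(Mul(Add(-149, 35), Add(7, -27)), -1)) = Mul(4943, Pow(Mul(-114, -20), -1)) = Mul(4943, Pow(2280, -1)) = Mul(4943, Rational(1, 2280)) = Rational(4943, 2280)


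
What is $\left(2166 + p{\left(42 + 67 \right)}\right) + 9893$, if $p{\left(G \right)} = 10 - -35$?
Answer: $12104$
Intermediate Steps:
$p{\left(G \right)} = 45$ ($p{\left(G \right)} = 10 + 35 = 45$)
$\left(2166 + p{\left(42 + 67 \right)}\right) + 9893 = \left(2166 + 45\right) + 9893 = 2211 + 9893 = 12104$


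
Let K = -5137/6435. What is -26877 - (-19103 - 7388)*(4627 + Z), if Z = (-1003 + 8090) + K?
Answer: 181506516448/585 ≈ 3.1027e+8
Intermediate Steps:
K = -467/585 (K = -5137*1/6435 = -467/585 ≈ -0.79829)
Z = 4145428/585 (Z = (-1003 + 8090) - 467/585 = 7087 - 467/585 = 4145428/585 ≈ 7086.2)
-26877 - (-19103 - 7388)*(4627 + Z) = -26877 - (-19103 - 7388)*(4627 + 4145428/585) = -26877 - (-26491)*6852223/585 = -26877 - 1*(-181522239493/585) = -26877 + 181522239493/585 = 181506516448/585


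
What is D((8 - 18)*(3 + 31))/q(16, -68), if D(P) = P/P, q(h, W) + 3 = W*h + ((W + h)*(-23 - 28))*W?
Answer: -1/181427 ≈ -5.5119e-6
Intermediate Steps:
q(h, W) = -3 + W*h + W*(-51*W - 51*h) (q(h, W) = -3 + (W*h + ((W + h)*(-23 - 28))*W) = -3 + (W*h + ((W + h)*(-51))*W) = -3 + (W*h + (-51*W - 51*h)*W) = -3 + (W*h + W*(-51*W - 51*h)) = -3 + W*h + W*(-51*W - 51*h))
D(P) = 1
D((8 - 18)*(3 + 31))/q(16, -68) = 1/(-3 - 51*(-68)**2 - 50*(-68)*16) = 1/(-3 - 51*4624 + 54400) = 1/(-3 - 235824 + 54400) = 1/(-181427) = 1*(-1/181427) = -1/181427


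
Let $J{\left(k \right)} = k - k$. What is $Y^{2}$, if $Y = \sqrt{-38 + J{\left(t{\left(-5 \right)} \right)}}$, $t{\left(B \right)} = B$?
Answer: $-38$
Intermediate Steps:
$J{\left(k \right)} = 0$
$Y = i \sqrt{38}$ ($Y = \sqrt{-38 + 0} = \sqrt{-38} = i \sqrt{38} \approx 6.1644 i$)
$Y^{2} = \left(i \sqrt{38}\right)^{2} = -38$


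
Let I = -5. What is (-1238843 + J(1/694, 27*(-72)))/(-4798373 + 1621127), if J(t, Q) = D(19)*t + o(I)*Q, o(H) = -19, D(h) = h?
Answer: 834123439/2205008724 ≈ 0.37829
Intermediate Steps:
J(t, Q) = -19*Q + 19*t (J(t, Q) = 19*t - 19*Q = -19*Q + 19*t)
(-1238843 + J(1/694, 27*(-72)))/(-4798373 + 1621127) = (-1238843 + (-513*(-72) + 19/694))/(-4798373 + 1621127) = (-1238843 + (-19*(-1944) + 19*(1/694)))/(-3177246) = (-1238843 + (36936 + 19/694))*(-1/3177246) = (-1238843 + 25633603/694)*(-1/3177246) = -834123439/694*(-1/3177246) = 834123439/2205008724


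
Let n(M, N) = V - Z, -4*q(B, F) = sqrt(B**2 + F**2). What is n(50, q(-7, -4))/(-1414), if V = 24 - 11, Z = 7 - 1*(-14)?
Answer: 4/707 ≈ 0.0056577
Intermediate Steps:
q(B, F) = -sqrt(B**2 + F**2)/4
Z = 21 (Z = 7 + 14 = 21)
V = 13
n(M, N) = -8 (n(M, N) = 13 - 1*21 = 13 - 21 = -8)
n(50, q(-7, -4))/(-1414) = -8/(-1414) = -8*(-1/1414) = 4/707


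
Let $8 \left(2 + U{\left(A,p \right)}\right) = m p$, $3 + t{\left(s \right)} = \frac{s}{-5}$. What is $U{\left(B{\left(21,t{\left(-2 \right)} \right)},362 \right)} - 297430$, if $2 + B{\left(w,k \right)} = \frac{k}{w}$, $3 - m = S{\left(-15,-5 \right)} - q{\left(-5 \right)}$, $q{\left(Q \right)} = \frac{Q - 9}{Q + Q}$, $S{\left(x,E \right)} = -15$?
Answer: $- \frac{5931083}{20} \approx -2.9655 \cdot 10^{5}$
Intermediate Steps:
$t{\left(s \right)} = -3 - \frac{s}{5}$ ($t{\left(s \right)} = -3 + \frac{s}{-5} = -3 + s \left(- \frac{1}{5}\right) = -3 - \frac{s}{5}$)
$q{\left(Q \right)} = \frac{-9 + Q}{2 Q}$
$m = \frac{97}{5}$ ($m = 3 - \left(-15 - \frac{-9 - 5}{2 \left(-5\right)}\right) = 3 - \left(-15 - \frac{1}{2} \left(- \frac{1}{5}\right) \left(-14\right)\right) = 3 - \left(-15 - \frac{7}{5}\right) = 3 - - \frac{82}{5} = 3 + \frac{82}{5} = \frac{97}{5} \approx 19.4$)
$B{\left(w,k \right)} = -2 + \frac{k}{w}$
$U{\left(A,p \right)} = -2 + \frac{97 p}{40}$ ($U{\left(A,p \right)} = -2 + \frac{\frac{97}{5} p}{8} = -2 + \frac{97 p}{40}$)
$U{\left(B{\left(21,t{\left(-2 \right)} \right)},362 \right)} - 297430 = \left(-2 + \frac{97}{40} \cdot 362\right) - 297430 = \left(-2 + \frac{17557}{20}\right) - 297430 = \frac{17517}{20} - 297430 = - \frac{5931083}{20}$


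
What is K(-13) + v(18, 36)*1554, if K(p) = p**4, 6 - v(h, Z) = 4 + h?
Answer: 3697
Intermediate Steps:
v(h, Z) = 2 - h (v(h, Z) = 6 - (4 + h) = 6 + (-4 - h) = 2 - h)
K(-13) + v(18, 36)*1554 = (-13)**4 + (2 - 1*18)*1554 = 28561 + (2 - 18)*1554 = 28561 - 16*1554 = 28561 - 24864 = 3697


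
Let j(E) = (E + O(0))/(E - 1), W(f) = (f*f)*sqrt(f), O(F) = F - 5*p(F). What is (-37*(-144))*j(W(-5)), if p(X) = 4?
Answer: 26640*(4*I + 5*sqrt(5))/(I + 25*sqrt(5)) ≈ 5360.4 + 1810.3*I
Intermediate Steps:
O(F) = -20 + F (O(F) = F - 5*4 = F - 20 = -20 + F)
W(f) = f**(5/2) (W(f) = f**2*sqrt(f) = f**(5/2))
j(E) = (-20 + E)/(-1 + E) (j(E) = (E + (-20 + 0))/(E - 1) = (E - 20)/(-1 + E) = (-20 + E)/(-1 + E))
(-37*(-144))*j(W(-5)) = (-37*(-144))*((-20 + (-5)**(5/2))/(-1 + (-5)**(5/2))) = 5328*((-20 + 25*I*sqrt(5))/(-1 + 25*I*sqrt(5))) = 5328*(-20 + 25*I*sqrt(5))/(-1 + 25*I*sqrt(5))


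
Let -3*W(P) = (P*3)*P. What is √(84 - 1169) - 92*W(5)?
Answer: 2300 + I*√1085 ≈ 2300.0 + 32.939*I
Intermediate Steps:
W(P) = -P² (W(P) = -P*3*P/3 = -3*P*P/3 = -P²)
√(84 - 1169) - 92*W(5) = √(84 - 1169) - (-92)*5² = √(-1085) - (-92)*25 = I*√1085 - 92*(-25) = I*√1085 + 2300 = 2300 + I*√1085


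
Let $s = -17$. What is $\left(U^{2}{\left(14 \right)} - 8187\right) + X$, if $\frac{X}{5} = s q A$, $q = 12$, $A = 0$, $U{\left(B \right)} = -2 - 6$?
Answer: $-8123$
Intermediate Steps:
$U{\left(B \right)} = -8$
$X = 0$ ($X = 5 \left(-17\right) 12 \cdot 0 = 5 \left(\left(-204\right) 0\right) = 5 \cdot 0 = 0$)
$\left(U^{2}{\left(14 \right)} - 8187\right) + X = \left(\left(-8\right)^{2} - 8187\right) + 0 = \left(64 - 8187\right) + 0 = -8123 + 0 = -8123$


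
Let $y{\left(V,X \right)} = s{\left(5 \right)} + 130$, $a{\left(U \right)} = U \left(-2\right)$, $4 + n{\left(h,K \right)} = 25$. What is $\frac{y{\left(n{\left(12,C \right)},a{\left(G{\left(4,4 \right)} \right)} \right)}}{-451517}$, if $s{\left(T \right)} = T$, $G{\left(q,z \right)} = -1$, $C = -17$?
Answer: $- \frac{135}{451517} \approx -0.00029899$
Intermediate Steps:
$n{\left(h,K \right)} = 21$ ($n{\left(h,K \right)} = -4 + 25 = 21$)
$a{\left(U \right)} = - 2 U$
$y{\left(V,X \right)} = 135$ ($y{\left(V,X \right)} = 5 + 130 = 135$)
$\frac{y{\left(n{\left(12,C \right)},a{\left(G{\left(4,4 \right)} \right)} \right)}}{-451517} = \frac{135}{-451517} = 135 \left(- \frac{1}{451517}\right) = - \frac{135}{451517}$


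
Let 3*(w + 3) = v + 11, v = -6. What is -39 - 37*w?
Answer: 31/3 ≈ 10.333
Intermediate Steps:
w = -4/3 (w = -3 + (-6 + 11)/3 = -3 + (1/3)*5 = -3 + 5/3 = -4/3 ≈ -1.3333)
-39 - 37*w = -39 - 37*(-4/3) = -39 + 148/3 = 31/3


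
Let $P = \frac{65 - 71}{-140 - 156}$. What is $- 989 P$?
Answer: $- \frac{2967}{148} \approx -20.047$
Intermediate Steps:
$P = \frac{3}{148}$ ($P = - \frac{6}{-296} = \left(-6\right) \left(- \frac{1}{296}\right) = \frac{3}{148} \approx 0.02027$)
$- 989 P = \left(-989\right) \frac{3}{148} = - \frac{2967}{148}$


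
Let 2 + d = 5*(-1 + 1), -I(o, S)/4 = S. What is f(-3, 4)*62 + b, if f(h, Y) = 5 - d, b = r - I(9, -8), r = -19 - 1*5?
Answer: 378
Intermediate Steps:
r = -24 (r = -19 - 5 = -24)
I(o, S) = -4*S
d = -2 (d = -2 + 5*(-1 + 1) = -2 + 5*0 = -2 + 0 = -2)
b = -56 (b = -24 - (-4)*(-8) = -24 - 1*32 = -24 - 32 = -56)
f(h, Y) = 7 (f(h, Y) = 5 - 1*(-2) = 5 + 2 = 7)
f(-3, 4)*62 + b = 7*62 - 56 = 434 - 56 = 378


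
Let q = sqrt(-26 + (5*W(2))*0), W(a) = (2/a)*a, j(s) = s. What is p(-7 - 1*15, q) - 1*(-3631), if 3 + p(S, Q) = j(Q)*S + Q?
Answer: 3628 - 21*I*sqrt(26) ≈ 3628.0 - 107.08*I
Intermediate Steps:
W(a) = 2
q = I*sqrt(26) (q = sqrt(-26 + (5*2)*0) = sqrt(-26 + 10*0) = sqrt(-26 + 0) = sqrt(-26) = I*sqrt(26) ≈ 5.099*I)
p(S, Q) = -3 + Q + Q*S (p(S, Q) = -3 + (Q*S + Q) = -3 + (Q + Q*S) = -3 + Q + Q*S)
p(-7 - 1*15, q) - 1*(-3631) = (-3 + I*sqrt(26) + (I*sqrt(26))*(-7 - 1*15)) - 1*(-3631) = (-3 + I*sqrt(26) + (I*sqrt(26))*(-7 - 15)) + 3631 = (-3 + I*sqrt(26) + (I*sqrt(26))*(-22)) + 3631 = (-3 + I*sqrt(26) - 22*I*sqrt(26)) + 3631 = (-3 - 21*I*sqrt(26)) + 3631 = 3628 - 21*I*sqrt(26)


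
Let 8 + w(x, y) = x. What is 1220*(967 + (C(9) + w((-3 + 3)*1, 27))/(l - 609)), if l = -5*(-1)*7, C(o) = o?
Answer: 338584770/287 ≈ 1.1797e+6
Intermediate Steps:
w(x, y) = -8 + x
l = 35 (l = 5*7 = 35)
1220*(967 + (C(9) + w((-3 + 3)*1, 27))/(l - 609)) = 1220*(967 + (9 + (-8 + (-3 + 3)*1))/(35 - 609)) = 1220*(967 + (9 + (-8 + 0*1))/(-574)) = 1220*(967 + (9 + (-8 + 0))*(-1/574)) = 1220*(967 + (9 - 8)*(-1/574)) = 1220*(967 + 1*(-1/574)) = 1220*(967 - 1/574) = 1220*(555057/574) = 338584770/287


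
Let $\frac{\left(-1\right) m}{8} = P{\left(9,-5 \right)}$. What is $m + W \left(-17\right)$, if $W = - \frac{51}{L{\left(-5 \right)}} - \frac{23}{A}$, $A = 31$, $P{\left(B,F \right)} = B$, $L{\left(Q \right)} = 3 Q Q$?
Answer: $- \frac{37066}{775} \approx -47.827$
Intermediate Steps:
$L{\left(Q \right)} = 3 Q^{2}$
$m = -72$ ($m = \left(-8\right) 9 = -72$)
$W = - \frac{1102}{775}$ ($W = - \frac{51}{3 \left(-5\right)^{2}} - \frac{23}{31} = - \frac{51}{3 \cdot 25} - \frac{23}{31} = - \frac{51}{75} - \frac{23}{31} = \left(-51\right) \frac{1}{75} - \frac{23}{31} = - \frac{17}{25} - \frac{23}{31} = - \frac{1102}{775} \approx -1.4219$)
$m + W \left(-17\right) = -72 - - \frac{18734}{775} = -72 + \frac{18734}{775} = - \frac{37066}{775}$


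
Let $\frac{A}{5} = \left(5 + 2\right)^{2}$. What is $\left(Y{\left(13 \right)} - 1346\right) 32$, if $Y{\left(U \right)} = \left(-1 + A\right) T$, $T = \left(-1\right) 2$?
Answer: $-58688$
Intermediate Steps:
$A = 245$ ($A = 5 \left(5 + 2\right)^{2} = 5 \cdot 7^{2} = 5 \cdot 49 = 245$)
$T = -2$
$Y{\left(U \right)} = -488$ ($Y{\left(U \right)} = \left(-1 + 245\right) \left(-2\right) = 244 \left(-2\right) = -488$)
$\left(Y{\left(13 \right)} - 1346\right) 32 = \left(-488 - 1346\right) 32 = \left(-1834\right) 32 = -58688$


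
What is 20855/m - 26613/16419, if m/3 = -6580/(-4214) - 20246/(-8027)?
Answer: 275512738900537/162001938384 ≈ 1700.7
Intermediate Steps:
m = 29600208/2416127 (m = 3*(-6580/(-4214) - 20246/(-8027)) = 3*(-6580*(-1/4214) - 20246*(-1/8027)) = 3*(470/301 + 20246/8027) = 3*(9866736/2416127) = 29600208/2416127 ≈ 12.251)
20855/m - 26613/16419 = 20855/(29600208/2416127) - 26613/16419 = 20855*(2416127/29600208) - 26613*1/16419 = 50388328585/29600208 - 8871/5473 = 275512738900537/162001938384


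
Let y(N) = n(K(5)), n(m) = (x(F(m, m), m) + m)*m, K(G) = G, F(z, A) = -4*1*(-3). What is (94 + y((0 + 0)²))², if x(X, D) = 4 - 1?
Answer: 17956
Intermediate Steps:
F(z, A) = 12 (F(z, A) = -4*(-3) = 12)
x(X, D) = 3
n(m) = m*(3 + m) (n(m) = (3 + m)*m = m*(3 + m))
y(N) = 40 (y(N) = 5*(3 + 5) = 5*8 = 40)
(94 + y((0 + 0)²))² = (94 + 40)² = 134² = 17956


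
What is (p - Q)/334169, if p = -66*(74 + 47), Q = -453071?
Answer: 445085/334169 ≈ 1.3319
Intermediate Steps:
p = -7986 (p = -66*121 = -7986)
(p - Q)/334169 = (-7986 - 1*(-453071))/334169 = (-7986 + 453071)*(1/334169) = 445085*(1/334169) = 445085/334169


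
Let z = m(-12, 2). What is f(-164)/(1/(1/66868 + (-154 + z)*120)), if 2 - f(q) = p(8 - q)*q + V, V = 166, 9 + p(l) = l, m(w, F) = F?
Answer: -8101063542798/16717 ≈ -4.8460e+8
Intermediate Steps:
z = 2
p(l) = -9 + l
f(q) = -164 - q*(-1 - q) (f(q) = 2 - ((-9 + (8 - q))*q + 166) = 2 - ((-1 - q)*q + 166) = 2 - (q*(-1 - q) + 166) = 2 - (166 + q*(-1 - q)) = 2 + (-166 - q*(-1 - q)) = -164 - q*(-1 - q))
f(-164)/(1/(1/66868 + (-154 + z)*120)) = (-164 - 164*(1 - 164))/(1/(1/66868 + (-154 + 2)*120)) = (-164 - 164*(-163))/(1/(1/66868 - 152*120)) = (-164 + 26732)/(1/(1/66868 - 18240)) = 26568/(1/(-1219672319/66868)) = 26568/(-66868/1219672319) = 26568*(-1219672319/66868) = -8101063542798/16717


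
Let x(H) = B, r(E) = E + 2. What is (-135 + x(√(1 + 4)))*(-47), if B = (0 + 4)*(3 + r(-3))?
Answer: 5969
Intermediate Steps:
r(E) = 2 + E
B = 8 (B = (0 + 4)*(3 + (2 - 3)) = 4*(3 - 1) = 4*2 = 8)
x(H) = 8
(-135 + x(√(1 + 4)))*(-47) = (-135 + 8)*(-47) = -127*(-47) = 5969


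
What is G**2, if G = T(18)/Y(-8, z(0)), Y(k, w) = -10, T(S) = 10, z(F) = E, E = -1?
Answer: 1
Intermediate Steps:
z(F) = -1
G = -1 (G = 10/(-10) = 10*(-1/10) = -1)
G**2 = (-1)**2 = 1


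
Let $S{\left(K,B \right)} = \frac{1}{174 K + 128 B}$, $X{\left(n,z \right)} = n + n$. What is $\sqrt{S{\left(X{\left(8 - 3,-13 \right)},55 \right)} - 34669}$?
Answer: $\frac{i \sqrt{668144432705}}{4390} \approx 186.2 i$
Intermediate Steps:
$X{\left(n,z \right)} = 2 n$
$S{\left(K,B \right)} = \frac{1}{128 B + 174 K}$
$\sqrt{S{\left(X{\left(8 - 3,-13 \right)},55 \right)} - 34669} = \sqrt{\frac{1}{2 \left(64 \cdot 55 + 87 \cdot 2 \left(8 - 3\right)\right)} - 34669} = \sqrt{\frac{1}{2 \left(3520 + 87 \cdot 2 \left(8 - 3\right)\right)} - 34669} = \sqrt{\frac{1}{2 \left(3520 + 87 \cdot 2 \cdot 5\right)} - 34669} = \sqrt{\frac{1}{2 \left(3520 + 87 \cdot 10\right)} - 34669} = \sqrt{\frac{1}{2 \left(3520 + 870\right)} - 34669} = \sqrt{\frac{1}{2 \cdot 4390} - 34669} = \sqrt{\frac{1}{2} \cdot \frac{1}{4390} - 34669} = \sqrt{\frac{1}{8780} - 34669} = \sqrt{- \frac{304393819}{8780}} = \frac{i \sqrt{668144432705}}{4390}$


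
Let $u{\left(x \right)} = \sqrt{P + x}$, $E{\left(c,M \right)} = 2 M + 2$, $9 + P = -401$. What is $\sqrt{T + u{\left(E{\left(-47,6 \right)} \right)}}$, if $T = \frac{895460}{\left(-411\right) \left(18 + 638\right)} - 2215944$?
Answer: $\frac{\sqrt{-2516927931824091 + 6814948824 i \sqrt{11}}}{33702} \approx 0.006684 + 1488.6 i$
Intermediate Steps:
$P = -410$ ($P = -9 - 401 = -410$)
$E{\left(c,M \right)} = 2 + 2 M$
$u{\left(x \right)} = \sqrt{-410 + x}$
$T = - \frac{149363713241}{67404}$ ($T = \frac{895460}{\left(-411\right) 656} - 2215944 = \frac{895460}{-269616} - 2215944 = 895460 \left(- \frac{1}{269616}\right) - 2215944 = - \frac{223865}{67404} - 2215944 = - \frac{149363713241}{67404} \approx -2.2159 \cdot 10^{6}$)
$\sqrt{T + u{\left(E{\left(-47,6 \right)} \right)}} = \sqrt{- \frac{149363713241}{67404} + \sqrt{-410 + \left(2 + 2 \cdot 6\right)}} = \sqrt{- \frac{149363713241}{67404} + \sqrt{-410 + \left(2 + 12\right)}} = \sqrt{- \frac{149363713241}{67404} + \sqrt{-410 + 14}} = \sqrt{- \frac{149363713241}{67404} + \sqrt{-396}} = \sqrt{- \frac{149363713241}{67404} + 6 i \sqrt{11}}$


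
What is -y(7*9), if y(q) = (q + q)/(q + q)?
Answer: -1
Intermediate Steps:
y(q) = 1 (y(q) = (2*q)/((2*q)) = (2*q)*(1/(2*q)) = 1)
-y(7*9) = -1*1 = -1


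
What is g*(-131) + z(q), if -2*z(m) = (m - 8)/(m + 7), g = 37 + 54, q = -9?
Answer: -47701/4 ≈ -11925.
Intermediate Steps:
g = 91
z(m) = -(-8 + m)/(2*(7 + m)) (z(m) = -(m - 8)/(2*(m + 7)) = -(-8 + m)/(2*(7 + m)))
g*(-131) + z(q) = 91*(-131) + (8 - 1*(-9))/(2*(7 - 9)) = -11921 + (½)*(8 + 9)/(-2) = -11921 + (½)*(-½)*17 = -11921 - 17/4 = -47701/4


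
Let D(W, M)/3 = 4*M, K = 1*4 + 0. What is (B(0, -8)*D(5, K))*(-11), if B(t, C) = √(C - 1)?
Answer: -1584*I ≈ -1584.0*I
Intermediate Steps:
B(t, C) = √(-1 + C)
K = 4 (K = 4 + 0 = 4)
D(W, M) = 12*M (D(W, M) = 3*(4*M) = 12*M)
(B(0, -8)*D(5, K))*(-11) = (√(-1 - 8)*(12*4))*(-11) = (√(-9)*48)*(-11) = ((3*I)*48)*(-11) = (144*I)*(-11) = -1584*I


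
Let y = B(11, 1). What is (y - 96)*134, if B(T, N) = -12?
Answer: -14472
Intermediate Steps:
y = -12
(y - 96)*134 = (-12 - 96)*134 = -108*134 = -14472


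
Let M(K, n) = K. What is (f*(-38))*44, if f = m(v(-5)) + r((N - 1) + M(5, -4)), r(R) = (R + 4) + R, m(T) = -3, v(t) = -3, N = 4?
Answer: -28424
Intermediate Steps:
r(R) = 4 + 2*R (r(R) = (4 + R) + R = 4 + 2*R)
f = 17 (f = -3 + (4 + 2*((4 - 1) + 5)) = -3 + (4 + 2*(3 + 5)) = -3 + (4 + 2*8) = -3 + (4 + 16) = -3 + 20 = 17)
(f*(-38))*44 = (17*(-38))*44 = -646*44 = -28424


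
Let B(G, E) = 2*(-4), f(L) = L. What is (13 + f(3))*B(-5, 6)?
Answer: -128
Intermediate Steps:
B(G, E) = -8
(13 + f(3))*B(-5, 6) = (13 + 3)*(-8) = 16*(-8) = -128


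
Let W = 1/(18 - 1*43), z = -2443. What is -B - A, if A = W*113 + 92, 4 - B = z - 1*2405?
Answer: -123487/25 ≈ -4939.5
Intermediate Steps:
W = -1/25 (W = 1/(18 - 43) = 1/(-25) = -1/25 ≈ -0.040000)
B = 4852 (B = 4 - (-2443 - 1*2405) = 4 - (-2443 - 2405) = 4 - 1*(-4848) = 4 + 4848 = 4852)
A = 2187/25 (A = -1/25*113 + 92 = -113/25 + 92 = 2187/25 ≈ 87.480)
-B - A = -1*4852 - 1*2187/25 = -4852 - 2187/25 = -123487/25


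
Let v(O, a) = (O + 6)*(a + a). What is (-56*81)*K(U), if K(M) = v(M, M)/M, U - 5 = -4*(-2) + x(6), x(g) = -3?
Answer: -145152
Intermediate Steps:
v(O, a) = 2*a*(6 + O) (v(O, a) = (6 + O)*(2*a) = 2*a*(6 + O))
U = 10 (U = 5 + (-4*(-2) - 3) = 5 + (8 - 3) = 5 + 5 = 10)
K(M) = 12 + 2*M (K(M) = (2*M*(6 + M))/M = 12 + 2*M)
(-56*81)*K(U) = (-56*81)*(12 + 2*10) = -4536*(12 + 20) = -4536*32 = -145152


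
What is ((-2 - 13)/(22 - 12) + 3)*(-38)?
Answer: -57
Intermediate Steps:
((-2 - 13)/(22 - 12) + 3)*(-38) = (-15/10 + 3)*(-38) = (-15*⅒ + 3)*(-38) = (-3/2 + 3)*(-38) = (3/2)*(-38) = -57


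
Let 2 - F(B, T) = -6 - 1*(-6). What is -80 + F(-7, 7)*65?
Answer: 50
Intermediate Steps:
F(B, T) = 2 (F(B, T) = 2 - (-6 - 1*(-6)) = 2 - (-6 + 6) = 2 - 1*0 = 2 + 0 = 2)
-80 + F(-7, 7)*65 = -80 + 2*65 = -80 + 130 = 50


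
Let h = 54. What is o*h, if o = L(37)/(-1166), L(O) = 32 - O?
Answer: 135/583 ≈ 0.23156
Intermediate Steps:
o = 5/1166 (o = (32 - 1*37)/(-1166) = (32 - 37)*(-1/1166) = -5*(-1/1166) = 5/1166 ≈ 0.0042882)
o*h = (5/1166)*54 = 135/583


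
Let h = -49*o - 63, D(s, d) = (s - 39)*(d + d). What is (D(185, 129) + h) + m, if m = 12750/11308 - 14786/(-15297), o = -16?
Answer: 3320416476001/86489238 ≈ 38391.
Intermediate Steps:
m = 181118419/86489238 (m = 12750*(1/11308) - 14786*(-1/15297) = 6375/5654 + 14786/15297 = 181118419/86489238 ≈ 2.0941)
D(s, d) = 2*d*(-39 + s) (D(s, d) = (-39 + s)*(2*d) = 2*d*(-39 + s))
h = 721 (h = -49*(-16) - 63 = 784 - 63 = 721)
(D(185, 129) + h) + m = (2*129*(-39 + 185) + 721) + 181118419/86489238 = (2*129*146 + 721) + 181118419/86489238 = (37668 + 721) + 181118419/86489238 = 38389 + 181118419/86489238 = 3320416476001/86489238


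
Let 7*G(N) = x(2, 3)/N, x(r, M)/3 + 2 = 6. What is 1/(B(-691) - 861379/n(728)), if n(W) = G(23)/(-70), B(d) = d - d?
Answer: 6/4853870665 ≈ 1.2361e-9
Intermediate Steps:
B(d) = 0
x(r, M) = 12 (x(r, M) = -6 + 3*6 = -6 + 18 = 12)
G(N) = 12/(7*N) (G(N) = (12/N)/7 = 12/(7*N))
n(W) = -6/5635 (n(W) = ((12/7)/23)/(-70) = ((12/7)*(1/23))*(-1/70) = (12/161)*(-1/70) = -6/5635)
1/(B(-691) - 861379/n(728)) = 1/(0 - 861379/(-6/5635)) = 1/(0 - 861379*(-5635/6)) = 1/(0 + 4853870665/6) = 1/(4853870665/6) = 6/4853870665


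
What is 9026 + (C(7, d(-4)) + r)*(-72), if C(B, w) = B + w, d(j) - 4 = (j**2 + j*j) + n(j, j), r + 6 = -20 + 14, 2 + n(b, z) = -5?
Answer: 7298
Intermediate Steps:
n(b, z) = -7 (n(b, z) = -2 - 5 = -7)
r = -12 (r = -6 + (-20 + 14) = -6 - 6 = -12)
d(j) = -3 + 2*j**2 (d(j) = 4 + ((j**2 + j*j) - 7) = 4 + ((j**2 + j**2) - 7) = 4 + (2*j**2 - 7) = 4 + (-7 + 2*j**2) = -3 + 2*j**2)
9026 + (C(7, d(-4)) + r)*(-72) = 9026 + ((7 + (-3 + 2*(-4)**2)) - 12)*(-72) = 9026 + ((7 + (-3 + 2*16)) - 12)*(-72) = 9026 + ((7 + (-3 + 32)) - 12)*(-72) = 9026 + ((7 + 29) - 12)*(-72) = 9026 + (36 - 12)*(-72) = 9026 + 24*(-72) = 9026 - 1728 = 7298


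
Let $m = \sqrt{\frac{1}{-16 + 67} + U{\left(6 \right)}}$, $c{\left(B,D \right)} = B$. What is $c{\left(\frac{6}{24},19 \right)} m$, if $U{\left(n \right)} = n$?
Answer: $\frac{\sqrt{15657}}{204} \approx 0.61337$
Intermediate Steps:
$m = \frac{\sqrt{15657}}{51}$ ($m = \sqrt{\frac{1}{-16 + 67} + 6} = \sqrt{\frac{1}{51} + 6} = \sqrt{\frac{307}{51}} = \frac{\sqrt{15657}}{51} \approx 2.4535$)
$c{\left(\frac{6}{24},19 \right)} m = \frac{6}{24} \frac{\sqrt{15657}}{51} = 6 \cdot \frac{1}{24} \frac{\sqrt{15657}}{51} = \frac{\frac{1}{51} \sqrt{15657}}{4} = \frac{\sqrt{15657}}{204}$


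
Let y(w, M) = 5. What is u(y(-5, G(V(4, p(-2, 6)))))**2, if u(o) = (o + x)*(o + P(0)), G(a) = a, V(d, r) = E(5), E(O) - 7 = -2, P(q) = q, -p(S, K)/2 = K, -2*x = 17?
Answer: 1225/4 ≈ 306.25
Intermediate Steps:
x = -17/2 (x = -1/2*17 = -17/2 ≈ -8.5000)
p(S, K) = -2*K
E(O) = 5 (E(O) = 7 - 2 = 5)
V(d, r) = 5
u(o) = o*(-17/2 + o) (u(o) = (o - 17/2)*(o + 0) = (-17/2 + o)*o = o*(-17/2 + o))
u(y(-5, G(V(4, p(-2, 6)))))**2 = ((1/2)*5*(-17 + 2*5))**2 = ((1/2)*5*(-17 + 10))**2 = ((1/2)*5*(-7))**2 = (-35/2)**2 = 1225/4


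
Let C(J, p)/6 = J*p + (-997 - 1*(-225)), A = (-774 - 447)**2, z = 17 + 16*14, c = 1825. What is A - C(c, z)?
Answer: -1143477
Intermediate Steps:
z = 241 (z = 17 + 224 = 241)
A = 1490841 (A = (-1221)**2 = 1490841)
C(J, p) = -4632 + 6*J*p (C(J, p) = 6*(J*p + (-997 - 1*(-225))) = 6*(J*p + (-997 + 225)) = 6*(J*p - 772) = 6*(-772 + J*p) = -4632 + 6*J*p)
A - C(c, z) = 1490841 - (-4632 + 6*1825*241) = 1490841 - (-4632 + 2638950) = 1490841 - 1*2634318 = 1490841 - 2634318 = -1143477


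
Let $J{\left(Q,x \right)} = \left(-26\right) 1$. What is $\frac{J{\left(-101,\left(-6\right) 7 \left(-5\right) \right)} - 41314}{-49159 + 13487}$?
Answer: $\frac{795}{686} \approx 1.1589$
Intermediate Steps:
$J{\left(Q,x \right)} = -26$
$\frac{J{\left(-101,\left(-6\right) 7 \left(-5\right) \right)} - 41314}{-49159 + 13487} = \frac{-26 - 41314}{-49159 + 13487} = - \frac{41340}{-35672} = \left(-41340\right) \left(- \frac{1}{35672}\right) = \frac{795}{686}$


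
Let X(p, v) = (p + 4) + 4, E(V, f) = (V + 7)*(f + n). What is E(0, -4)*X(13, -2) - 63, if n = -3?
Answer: -1092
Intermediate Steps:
E(V, f) = (-3 + f)*(7 + V) (E(V, f) = (V + 7)*(f - 3) = (7 + V)*(-3 + f) = (-3 + f)*(7 + V))
X(p, v) = 8 + p (X(p, v) = (4 + p) + 4 = 8 + p)
E(0, -4)*X(13, -2) - 63 = (-21 - 3*0 + 7*(-4) + 0*(-4))*(8 + 13) - 63 = (-21 + 0 - 28 + 0)*21 - 63 = -49*21 - 63 = -1029 - 63 = -1092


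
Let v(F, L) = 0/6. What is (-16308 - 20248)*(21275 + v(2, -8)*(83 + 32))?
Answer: -777728900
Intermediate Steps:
v(F, L) = 0 (v(F, L) = 0*(⅙) = 0)
(-16308 - 20248)*(21275 + v(2, -8)*(83 + 32)) = (-16308 - 20248)*(21275 + 0*(83 + 32)) = -36556*(21275 + 0*115) = -36556*(21275 + 0) = -36556*21275 = -777728900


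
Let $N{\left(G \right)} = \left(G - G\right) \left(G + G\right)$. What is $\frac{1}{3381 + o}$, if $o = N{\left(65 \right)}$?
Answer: $\frac{1}{3381} \approx 0.00029577$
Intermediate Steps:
$N{\left(G \right)} = 0$ ($N{\left(G \right)} = 0 \cdot 2 G = 0$)
$o = 0$
$\frac{1}{3381 + o} = \frac{1}{3381 + 0} = \frac{1}{3381}$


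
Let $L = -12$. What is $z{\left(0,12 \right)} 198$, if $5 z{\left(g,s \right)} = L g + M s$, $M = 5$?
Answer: $2376$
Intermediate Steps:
$z{\left(g,s \right)} = s - \frac{12 g}{5}$ ($z{\left(g,s \right)} = \frac{- 12 g + 5 s}{5} = s - \frac{12 g}{5}$)
$z{\left(0,12 \right)} 198 = \left(12 - 0\right) 198 = \left(12 + 0\right) 198 = 12 \cdot 198 = 2376$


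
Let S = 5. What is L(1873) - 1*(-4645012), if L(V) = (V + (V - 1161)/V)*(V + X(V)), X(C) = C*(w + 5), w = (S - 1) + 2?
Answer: 46751104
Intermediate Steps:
w = 6 (w = (5 - 1) + 2 = 4 + 2 = 6)
X(C) = 11*C (X(C) = C*(6 + 5) = C*11 = 11*C)
L(V) = 12*V*(V + (-1161 + V)/V) (L(V) = (V + (V - 1161)/V)*(V + 11*V) = (V + (-1161 + V)/V)*(12*V) = 12*V*(V + (-1161 + V)/V))
L(1873) - 1*(-4645012) = (-13932 + 12*1873 + 12*1873²) - 1*(-4645012) = (-13932 + 22476 + 12*3508129) + 4645012 = (-13932 + 22476 + 42097548) + 4645012 = 42106092 + 4645012 = 46751104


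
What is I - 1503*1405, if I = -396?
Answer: -2112111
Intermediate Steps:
I - 1503*1405 = -396 - 1503*1405 = -396 - 2111715 = -2112111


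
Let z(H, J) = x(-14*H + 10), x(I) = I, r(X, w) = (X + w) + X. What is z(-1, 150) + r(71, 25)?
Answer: 191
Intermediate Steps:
r(X, w) = w + 2*X
z(H, J) = 10 - 14*H (z(H, J) = -14*H + 10 = 10 - 14*H)
z(-1, 150) + r(71, 25) = (10 - 14*(-1)) + (25 + 2*71) = (10 + 14) + (25 + 142) = 24 + 167 = 191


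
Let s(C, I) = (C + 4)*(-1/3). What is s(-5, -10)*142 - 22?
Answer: 76/3 ≈ 25.333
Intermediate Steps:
s(C, I) = -4/3 - C/3 (s(C, I) = (4 + C)*(-1*1/3) = (4 + C)*(-1/3) = -4/3 - C/3)
s(-5, -10)*142 - 22 = (-4/3 - 1/3*(-5))*142 - 22 = (-4/3 + 5/3)*142 - 22 = (1/3)*142 - 22 = 142/3 - 22 = 76/3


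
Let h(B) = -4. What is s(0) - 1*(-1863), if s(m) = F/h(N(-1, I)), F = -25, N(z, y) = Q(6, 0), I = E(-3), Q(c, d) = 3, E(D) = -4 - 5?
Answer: 7477/4 ≈ 1869.3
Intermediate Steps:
E(D) = -9
I = -9
N(z, y) = 3
s(m) = 25/4 (s(m) = -25/(-4) = -25*(-1/4) = 25/4)
s(0) - 1*(-1863) = 25/4 - 1*(-1863) = 25/4 + 1863 = 7477/4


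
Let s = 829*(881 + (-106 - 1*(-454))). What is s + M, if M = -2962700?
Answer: -1943859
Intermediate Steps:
s = 1018841 (s = 829*(881 + (-106 + 454)) = 829*(881 + 348) = 829*1229 = 1018841)
s + M = 1018841 - 2962700 = -1943859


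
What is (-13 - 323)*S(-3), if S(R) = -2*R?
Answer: -2016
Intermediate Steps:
(-13 - 323)*S(-3) = (-13 - 323)*(-2*(-3)) = -336*6 = -2016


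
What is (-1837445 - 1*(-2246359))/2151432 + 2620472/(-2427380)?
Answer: -580647206323/652792876020 ≈ -0.88948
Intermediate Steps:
(-1837445 - 1*(-2246359))/2151432 + 2620472/(-2427380) = (-1837445 + 2246359)*(1/2151432) + 2620472*(-1/2427380) = 408914*(1/2151432) - 655118/606845 = 204457/1075716 - 655118/606845 = -580647206323/652792876020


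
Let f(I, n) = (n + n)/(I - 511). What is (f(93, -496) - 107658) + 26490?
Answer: -16963616/209 ≈ -81166.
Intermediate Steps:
f(I, n) = 2*n/(-511 + I) (f(I, n) = (2*n)/(-511 + I) = 2*n/(-511 + I))
(f(93, -496) - 107658) + 26490 = (2*(-496)/(-511 + 93) - 107658) + 26490 = (2*(-496)/(-418) - 107658) + 26490 = (2*(-496)*(-1/418) - 107658) + 26490 = (496/209 - 107658) + 26490 = -22500026/209 + 26490 = -16963616/209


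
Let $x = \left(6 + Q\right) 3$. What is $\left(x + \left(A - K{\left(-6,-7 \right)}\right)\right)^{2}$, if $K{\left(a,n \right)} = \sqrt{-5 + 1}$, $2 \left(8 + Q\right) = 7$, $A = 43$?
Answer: $\frac{9009}{4} - 190 i \approx 2252.3 - 190.0 i$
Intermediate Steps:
$Q = - \frac{9}{2}$ ($Q = -8 + \frac{1}{2} \cdot 7 = -8 + \frac{7}{2} = - \frac{9}{2} \approx -4.5$)
$K{\left(a,n \right)} = 2 i$ ($K{\left(a,n \right)} = \sqrt{-4} = 2 i$)
$x = \frac{9}{2}$ ($x = \left(6 - \frac{9}{2}\right) 3 = \frac{3}{2} \cdot 3 = \frac{9}{2} \approx 4.5$)
$\left(x + \left(A - K{\left(-6,-7 \right)}\right)\right)^{2} = \left(\frac{9}{2} + \left(43 - 2 i\right)\right)^{2} = \left(\frac{95}{2} - 2 i\right)^{2}$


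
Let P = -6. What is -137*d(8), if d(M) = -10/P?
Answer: -685/3 ≈ -228.33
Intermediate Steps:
d(M) = 5/3 (d(M) = -10/(-6) = -10*(-1/6) = 5/3)
-137*d(8) = -137*5/3 = -685/3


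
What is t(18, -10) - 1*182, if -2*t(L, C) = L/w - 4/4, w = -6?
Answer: -180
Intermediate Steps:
t(L, C) = ½ + L/12 (t(L, C) = -(L/(-6) - 4/4)/2 = -(L*(-⅙) - 4*¼)/2 = -(-L/6 - 1)/2 = -(-1 - L/6)/2 = ½ + L/12)
t(18, -10) - 1*182 = (½ + (1/12)*18) - 1*182 = (½ + 3/2) - 182 = 2 - 182 = -180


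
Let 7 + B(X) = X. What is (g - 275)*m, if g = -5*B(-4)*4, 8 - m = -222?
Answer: -12650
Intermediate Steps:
m = 230 (m = 8 - 1*(-222) = 8 + 222 = 230)
B(X) = -7 + X
g = 220 (g = -5*(-7 - 4)*4 = -5*(-11)*4 = 55*4 = 220)
(g - 275)*m = (220 - 275)*230 = -55*230 = -12650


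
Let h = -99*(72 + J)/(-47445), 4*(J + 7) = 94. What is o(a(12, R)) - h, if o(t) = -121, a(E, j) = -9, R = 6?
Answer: -3833071/31630 ≈ -121.18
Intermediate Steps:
J = 33/2 (J = -7 + (1/4)*94 = -7 + 47/2 = 33/2 ≈ 16.500)
h = 5841/31630 (h = -99*(72 + 33/2)/(-47445) = -99*177/2*(-1/47445) = -17523/2*(-1/47445) = 5841/31630 ≈ 0.18467)
o(a(12, R)) - h = -121 - 1*5841/31630 = -121 - 5841/31630 = -3833071/31630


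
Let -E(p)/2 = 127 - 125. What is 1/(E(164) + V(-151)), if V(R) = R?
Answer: -1/155 ≈ -0.0064516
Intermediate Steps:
E(p) = -4 (E(p) = -2*(127 - 125) = -2*2 = -4)
1/(E(164) + V(-151)) = 1/(-4 - 151) = 1/(-155) = -1/155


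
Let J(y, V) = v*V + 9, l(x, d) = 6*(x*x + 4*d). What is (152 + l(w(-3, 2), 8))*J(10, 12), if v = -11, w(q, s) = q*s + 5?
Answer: -43050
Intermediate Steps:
w(q, s) = 5 + q*s
l(x, d) = 6*x**2 + 24*d (l(x, d) = 6*(x**2 + 4*d) = 6*x**2 + 24*d)
J(y, V) = 9 - 11*V (J(y, V) = -11*V + 9 = 9 - 11*V)
(152 + l(w(-3, 2), 8))*J(10, 12) = (152 + (6*(5 - 3*2)**2 + 24*8))*(9 - 11*12) = (152 + (6*(5 - 6)**2 + 192))*(9 - 132) = (152 + (6*(-1)**2 + 192))*(-123) = (152 + (6*1 + 192))*(-123) = (152 + (6 + 192))*(-123) = (152 + 198)*(-123) = 350*(-123) = -43050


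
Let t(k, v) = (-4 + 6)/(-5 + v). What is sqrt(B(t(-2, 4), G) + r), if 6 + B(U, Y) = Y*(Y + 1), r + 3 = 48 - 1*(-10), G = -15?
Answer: sqrt(259) ≈ 16.093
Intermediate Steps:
r = 55 (r = -3 + (48 - 1*(-10)) = -3 + (48 + 10) = -3 + 58 = 55)
t(k, v) = 2/(-5 + v)
B(U, Y) = -6 + Y*(1 + Y) (B(U, Y) = -6 + Y*(Y + 1) = -6 + Y*(1 + Y))
sqrt(B(t(-2, 4), G) + r) = sqrt((-6 - 15 + (-15)**2) + 55) = sqrt((-6 - 15 + 225) + 55) = sqrt(204 + 55) = sqrt(259)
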